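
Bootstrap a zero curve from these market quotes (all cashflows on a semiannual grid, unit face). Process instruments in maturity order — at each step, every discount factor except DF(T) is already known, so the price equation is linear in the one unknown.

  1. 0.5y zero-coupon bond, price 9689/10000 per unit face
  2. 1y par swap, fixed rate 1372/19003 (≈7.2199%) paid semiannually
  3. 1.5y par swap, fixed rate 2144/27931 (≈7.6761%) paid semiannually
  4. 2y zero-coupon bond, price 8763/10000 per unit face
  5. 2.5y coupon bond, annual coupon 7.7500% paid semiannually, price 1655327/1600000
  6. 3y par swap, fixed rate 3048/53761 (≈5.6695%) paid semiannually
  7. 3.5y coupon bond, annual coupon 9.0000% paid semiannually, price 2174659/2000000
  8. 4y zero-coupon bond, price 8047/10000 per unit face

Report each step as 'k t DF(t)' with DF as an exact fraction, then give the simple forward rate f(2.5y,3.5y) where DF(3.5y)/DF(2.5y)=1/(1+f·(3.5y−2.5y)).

1 1/2 9689/10000
2 1 4657/5000
3 3/2 558/625
4 2 8763/10000
5 5/2 8591/10000
6 3 2119/2500
7 7/2 809/1000
8 4 8047/10000
f(2.5y,3.5y) = ((8591/10000)/(809/1000) − 1)/(1) = 501/8090 ≈ 6.1928%

step 1 [0.5y] zero: DF = P = 9689/10000 ≈ 0.968900
step 2 [1y] swap r/2=686/19003: DF=(1 − 686/19003·(0.968900))/(1+686/19003) = 4657/5000 ≈ 0.931400
step 3 [1.5y] swap r/2=1072/27931: DF=(1 − 1072/27931·(0.968900+0.931400))/(1+1072/27931) = 558/625 ≈ 0.892800
step 4 [2y] zero: DF = P = 8763/10000 ≈ 0.876300
step 5 [2.5y] bond c/2=31/800: DF=(1655327/1600000 − 31/800·(0.968900+0.931400+0.892800+0.876300))/(1+31/800) = 8591/10000 ≈ 0.859100
step 6 [3y] swap r/2=1524/53761: DF=(1 − 1524/53761·(0.968900+0.931400+0.892800+0.876300+0.859100))/(1+1524/53761) = 2119/2500 ≈ 0.847600
step 7 [3.5y] bond c/2=9/200: DF=(2174659/2000000 − 9/200·(0.968900+0.931400+0.892800+0.876300+0.859100+0.847600))/(1+9/200) = 809/1000 ≈ 0.809000
step 8 [4y] zero: DF = P = 8047/10000 ≈ 0.804700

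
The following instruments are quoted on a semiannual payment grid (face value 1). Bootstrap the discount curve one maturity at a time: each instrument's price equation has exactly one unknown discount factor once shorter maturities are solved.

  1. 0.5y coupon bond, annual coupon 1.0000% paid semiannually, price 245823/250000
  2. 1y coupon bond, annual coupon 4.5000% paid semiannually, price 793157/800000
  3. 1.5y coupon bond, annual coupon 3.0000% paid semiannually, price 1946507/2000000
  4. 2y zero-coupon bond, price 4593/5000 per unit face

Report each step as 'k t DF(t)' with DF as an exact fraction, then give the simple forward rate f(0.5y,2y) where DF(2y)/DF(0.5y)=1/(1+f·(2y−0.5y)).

1 1/2 1223/1250
2 1 9481/10000
3 3/2 1163/1250
4 2 4593/5000
f(0.5y,2y) = ((1223/1250)/(4593/5000) − 1)/(3/2) = 598/13779 ≈ 4.3399%

step 1 [0.5y] bond c/2=1/200: DF=(245823/250000 − 1/200·(0))/(1+1/200) = 1223/1250 ≈ 0.978400
step 2 [1y] bond c/2=9/400: DF=(793157/800000 − 9/400·(0.978400))/(1+9/400) = 9481/10000 ≈ 0.948100
step 3 [1.5y] bond c/2=3/200: DF=(1946507/2000000 − 3/200·(0.978400+0.948100))/(1+3/200) = 1163/1250 ≈ 0.930400
step 4 [2y] zero: DF = P = 4593/5000 ≈ 0.918600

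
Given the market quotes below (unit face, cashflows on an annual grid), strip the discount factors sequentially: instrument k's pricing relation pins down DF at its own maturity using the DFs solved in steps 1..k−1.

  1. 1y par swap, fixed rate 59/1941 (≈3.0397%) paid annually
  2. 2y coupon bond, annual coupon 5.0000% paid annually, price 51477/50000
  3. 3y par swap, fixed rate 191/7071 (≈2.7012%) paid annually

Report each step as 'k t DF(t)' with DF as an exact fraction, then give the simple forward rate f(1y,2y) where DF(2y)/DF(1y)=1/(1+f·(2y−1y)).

step 1 [1y] swap r/1=59/1941: DF=(1 − 59/1941·(0))/(1+59/1941) = 1941/2000 ≈ 0.970500
step 2 [2y] bond c/1=1/20: DF=(51477/50000 − 1/20·(0.970500))/(1+1/20) = 9343/10000 ≈ 0.934300
step 3 [3y] swap r/1=191/7071: DF=(1 − 191/7071·(0.970500+0.934300))/(1+191/7071) = 2309/2500 ≈ 0.923600

1 1 1941/2000
2 2 9343/10000
3 3 2309/2500
f(1y,2y) = ((1941/2000)/(9343/10000) − 1)/(1) = 362/9343 ≈ 3.8746%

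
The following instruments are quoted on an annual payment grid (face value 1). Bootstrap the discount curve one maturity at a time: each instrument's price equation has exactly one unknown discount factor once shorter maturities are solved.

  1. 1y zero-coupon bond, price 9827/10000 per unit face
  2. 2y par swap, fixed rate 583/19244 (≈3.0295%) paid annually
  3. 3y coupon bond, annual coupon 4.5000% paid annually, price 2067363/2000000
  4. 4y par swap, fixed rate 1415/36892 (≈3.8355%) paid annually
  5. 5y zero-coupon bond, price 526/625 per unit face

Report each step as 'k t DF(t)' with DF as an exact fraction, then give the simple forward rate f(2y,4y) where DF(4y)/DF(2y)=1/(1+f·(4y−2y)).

step 1 [1y] zero: DF = P = 9827/10000 ≈ 0.982700
step 2 [2y] swap r/1=583/19244: DF=(1 − 583/19244·(0.982700))/(1+583/19244) = 9417/10000 ≈ 0.941700
step 3 [3y] bond c/1=9/200: DF=(2067363/2000000 − 9/200·(0.982700+0.941700))/(1+9/200) = 9063/10000 ≈ 0.906300
step 4 [4y] swap r/1=1415/36892: DF=(1 − 1415/36892·(0.982700+0.941700+0.906300))/(1+1415/36892) = 1717/2000 ≈ 0.858500
step 5 [5y] zero: DF = P = 526/625 ≈ 0.841600

1 1 9827/10000
2 2 9417/10000
3 3 9063/10000
4 4 1717/2000
5 5 526/625
f(2y,4y) = ((9417/10000)/(1717/2000) − 1)/(2) = 416/8585 ≈ 4.8457%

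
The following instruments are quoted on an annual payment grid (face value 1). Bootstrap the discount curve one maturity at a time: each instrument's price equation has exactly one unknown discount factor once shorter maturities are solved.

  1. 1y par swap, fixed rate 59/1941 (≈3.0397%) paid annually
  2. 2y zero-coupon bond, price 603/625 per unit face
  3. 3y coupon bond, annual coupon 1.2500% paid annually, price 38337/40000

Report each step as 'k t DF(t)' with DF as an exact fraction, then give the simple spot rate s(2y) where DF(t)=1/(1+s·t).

1 1 1941/2000
2 2 603/625
3 3 9227/10000
s(2y) = (1/(603/625) − 1)/(2) = 11/603 ≈ 1.8242%

step 1 [1y] swap r/1=59/1941: DF=(1 − 59/1941·(0))/(1+59/1941) = 1941/2000 ≈ 0.970500
step 2 [2y] zero: DF = P = 603/625 ≈ 0.964800
step 3 [3y] bond c/1=1/80: DF=(38337/40000 − 1/80·(0.970500+0.964800))/(1+1/80) = 9227/10000 ≈ 0.922700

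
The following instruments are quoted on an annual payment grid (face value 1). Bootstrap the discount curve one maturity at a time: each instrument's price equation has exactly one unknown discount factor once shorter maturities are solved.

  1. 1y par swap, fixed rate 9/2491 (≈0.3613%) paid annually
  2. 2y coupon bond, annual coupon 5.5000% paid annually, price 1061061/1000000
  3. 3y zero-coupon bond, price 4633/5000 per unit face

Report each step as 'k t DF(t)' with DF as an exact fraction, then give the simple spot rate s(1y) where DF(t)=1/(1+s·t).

step 1 [1y] swap r/1=9/2491: DF=(1 − 9/2491·(0))/(1+9/2491) = 2491/2500 ≈ 0.996400
step 2 [2y] bond c/1=11/200: DF=(1061061/1000000 − 11/200·(0.996400))/(1+11/200) = 4769/5000 ≈ 0.953800
step 3 [3y] zero: DF = P = 4633/5000 ≈ 0.926600

1 1 2491/2500
2 2 4769/5000
3 3 4633/5000
s(1y) = (1/(2491/2500) − 1)/(1) = 9/2491 ≈ 0.3613%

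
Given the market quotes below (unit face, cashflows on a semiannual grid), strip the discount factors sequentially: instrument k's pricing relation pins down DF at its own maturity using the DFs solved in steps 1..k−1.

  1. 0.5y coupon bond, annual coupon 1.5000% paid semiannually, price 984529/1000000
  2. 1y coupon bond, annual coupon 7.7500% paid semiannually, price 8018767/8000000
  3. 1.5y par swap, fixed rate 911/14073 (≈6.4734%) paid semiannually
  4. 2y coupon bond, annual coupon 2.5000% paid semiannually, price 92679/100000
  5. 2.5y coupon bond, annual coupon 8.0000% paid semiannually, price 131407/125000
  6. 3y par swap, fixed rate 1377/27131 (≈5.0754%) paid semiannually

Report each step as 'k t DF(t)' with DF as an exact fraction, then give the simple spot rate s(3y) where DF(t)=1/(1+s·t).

step 1 [0.5y] bond c/2=3/400: DF=(984529/1000000 − 3/400·(0))/(1+3/400) = 2443/2500 ≈ 0.977200
step 2 [1y] bond c/2=31/800: DF=(8018767/8000000 − 31/800·(0.977200))/(1+31/800) = 1857/2000 ≈ 0.928500
step 3 [1.5y] swap r/2=911/28146: DF=(1 − 911/28146·(0.977200+0.928500))/(1+911/28146) = 9089/10000 ≈ 0.908900
step 4 [2y] bond c/2=1/80: DF=(92679/100000 − 1/80·(0.977200+0.928500+0.908900))/(1+1/80) = 4403/5000 ≈ 0.880600
step 5 [2.5y] bond c/2=1/25: DF=(131407/125000 − 1/25·(0.977200+0.928500+0.908900+0.880600))/(1+1/25) = 8687/10000 ≈ 0.868700
step 6 [3y] swap r/2=1377/54262: DF=(1 − 1377/54262·(0.977200+0.928500+0.908900+0.880600+0.868700))/(1+1377/54262) = 8623/10000 ≈ 0.862300

1 1/2 2443/2500
2 1 1857/2000
3 3/2 9089/10000
4 2 4403/5000
5 5/2 8687/10000
6 3 8623/10000
s(3y) = (1/(8623/10000) − 1)/(3) = 459/8623 ≈ 5.3230%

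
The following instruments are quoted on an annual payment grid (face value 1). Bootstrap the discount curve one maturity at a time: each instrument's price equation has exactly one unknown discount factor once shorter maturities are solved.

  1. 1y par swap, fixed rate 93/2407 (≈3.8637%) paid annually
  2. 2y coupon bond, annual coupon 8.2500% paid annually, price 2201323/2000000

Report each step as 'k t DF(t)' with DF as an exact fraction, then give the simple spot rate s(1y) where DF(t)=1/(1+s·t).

step 1 [1y] swap r/1=93/2407: DF=(1 − 93/2407·(0))/(1+93/2407) = 2407/2500 ≈ 0.962800
step 2 [2y] bond c/1=33/400: DF=(2201323/2000000 − 33/400·(0.962800))/(1+33/400) = 4717/5000 ≈ 0.943400

1 1 2407/2500
2 2 4717/5000
s(1y) = (1/(2407/2500) − 1)/(1) = 93/2407 ≈ 3.8637%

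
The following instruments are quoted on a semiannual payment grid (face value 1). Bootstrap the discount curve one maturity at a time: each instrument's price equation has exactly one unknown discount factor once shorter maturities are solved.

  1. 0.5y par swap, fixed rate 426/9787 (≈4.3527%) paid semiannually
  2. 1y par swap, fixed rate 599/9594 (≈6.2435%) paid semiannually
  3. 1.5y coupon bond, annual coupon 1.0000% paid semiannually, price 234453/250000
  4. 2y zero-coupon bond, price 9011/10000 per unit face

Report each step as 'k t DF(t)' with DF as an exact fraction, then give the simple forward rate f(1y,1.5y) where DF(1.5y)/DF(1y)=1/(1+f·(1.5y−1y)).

1 1/2 9787/10000
2 1 9401/10000
3 3/2 2309/2500
4 2 9011/10000
f(1y,1.5y) = ((9401/10000)/(2309/2500) − 1)/(1/2) = 165/4618 ≈ 3.5730%

step 1 [0.5y] swap r/2=213/9787: DF=(1 − 213/9787·(0))/(1+213/9787) = 9787/10000 ≈ 0.978700
step 2 [1y] swap r/2=599/19188: DF=(1 − 599/19188·(0.978700))/(1+599/19188) = 9401/10000 ≈ 0.940100
step 3 [1.5y] bond c/2=1/200: DF=(234453/250000 − 1/200·(0.978700+0.940100))/(1+1/200) = 2309/2500 ≈ 0.923600
step 4 [2y] zero: DF = P = 9011/10000 ≈ 0.901100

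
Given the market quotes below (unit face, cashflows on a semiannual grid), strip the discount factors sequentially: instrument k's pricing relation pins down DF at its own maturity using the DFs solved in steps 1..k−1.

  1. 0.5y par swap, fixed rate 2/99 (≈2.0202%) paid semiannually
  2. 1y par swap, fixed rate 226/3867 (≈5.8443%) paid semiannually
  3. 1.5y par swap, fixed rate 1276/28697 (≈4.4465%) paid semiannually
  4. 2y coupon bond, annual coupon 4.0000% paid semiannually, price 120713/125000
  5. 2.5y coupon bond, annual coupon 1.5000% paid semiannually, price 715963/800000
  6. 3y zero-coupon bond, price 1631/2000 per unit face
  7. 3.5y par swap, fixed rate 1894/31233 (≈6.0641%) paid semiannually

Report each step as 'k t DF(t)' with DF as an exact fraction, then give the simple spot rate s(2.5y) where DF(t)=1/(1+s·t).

step 1 [0.5y] swap r/2=1/99: DF=(1 − 1/99·(0))/(1+1/99) = 99/100 ≈ 0.990000
step 2 [1y] swap r/2=113/3867: DF=(1 − 113/3867·(0.990000))/(1+113/3867) = 1887/2000 ≈ 0.943500
step 3 [1.5y] swap r/2=638/28697: DF=(1 − 638/28697·(0.990000+0.943500))/(1+638/28697) = 4681/5000 ≈ 0.936200
step 4 [2y] bond c/2=1/50: DF=(120713/125000 − 1/50·(0.990000+0.943500+0.936200))/(1+1/50) = 1781/2000 ≈ 0.890500
step 5 [2.5y] bond c/2=3/400: DF=(715963/800000 − 3/400·(0.990000+0.943500+0.936200+0.890500))/(1+3/400) = 8603/10000 ≈ 0.860300
step 6 [3y] zero: DF = P = 1631/2000 ≈ 0.815500
step 7 [3.5y] swap r/2=947/31233: DF=(1 − 947/31233·(0.990000+0.943500+0.936200+0.890500+0.860300+0.815500))/(1+947/31233) = 4053/5000 ≈ 0.810600

1 1/2 99/100
2 1 1887/2000
3 3/2 4681/5000
4 2 1781/2000
5 5/2 8603/10000
6 3 1631/2000
7 7/2 4053/5000
s(2.5y) = (1/(8603/10000) − 1)/(5/2) = 2794/43015 ≈ 6.4954%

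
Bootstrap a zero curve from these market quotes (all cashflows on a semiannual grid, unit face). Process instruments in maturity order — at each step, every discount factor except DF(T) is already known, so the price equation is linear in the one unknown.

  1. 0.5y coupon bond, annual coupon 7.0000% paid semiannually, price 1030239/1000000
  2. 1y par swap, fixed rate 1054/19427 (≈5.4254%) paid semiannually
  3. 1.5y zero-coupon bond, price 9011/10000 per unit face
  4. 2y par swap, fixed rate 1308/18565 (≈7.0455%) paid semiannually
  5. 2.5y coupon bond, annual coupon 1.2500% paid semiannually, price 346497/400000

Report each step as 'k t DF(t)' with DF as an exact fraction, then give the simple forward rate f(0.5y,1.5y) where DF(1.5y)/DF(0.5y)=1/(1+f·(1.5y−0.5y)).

step 1 [0.5y] bond c/2=7/200: DF=(1030239/1000000 − 7/200·(0))/(1+7/200) = 4977/5000 ≈ 0.995400
step 2 [1y] swap r/2=527/19427: DF=(1 − 527/19427·(0.995400))/(1+527/19427) = 9473/10000 ≈ 0.947300
step 3 [1.5y] zero: DF = P = 9011/10000 ≈ 0.901100
step 4 [2y] swap r/2=654/18565: DF=(1 − 654/18565·(0.995400+0.947300+0.901100))/(1+654/18565) = 2173/2500 ≈ 0.869200
step 5 [2.5y] bond c/2=1/160: DF=(346497/400000 − 1/160·(0.995400+0.947300+0.901100+0.869200))/(1+1/160) = 4189/5000 ≈ 0.837800

1 1/2 4977/5000
2 1 9473/10000
3 3/2 9011/10000
4 2 2173/2500
5 5/2 4189/5000
f(0.5y,1.5y) = ((4977/5000)/(9011/10000) − 1)/(1) = 943/9011 ≈ 10.4650%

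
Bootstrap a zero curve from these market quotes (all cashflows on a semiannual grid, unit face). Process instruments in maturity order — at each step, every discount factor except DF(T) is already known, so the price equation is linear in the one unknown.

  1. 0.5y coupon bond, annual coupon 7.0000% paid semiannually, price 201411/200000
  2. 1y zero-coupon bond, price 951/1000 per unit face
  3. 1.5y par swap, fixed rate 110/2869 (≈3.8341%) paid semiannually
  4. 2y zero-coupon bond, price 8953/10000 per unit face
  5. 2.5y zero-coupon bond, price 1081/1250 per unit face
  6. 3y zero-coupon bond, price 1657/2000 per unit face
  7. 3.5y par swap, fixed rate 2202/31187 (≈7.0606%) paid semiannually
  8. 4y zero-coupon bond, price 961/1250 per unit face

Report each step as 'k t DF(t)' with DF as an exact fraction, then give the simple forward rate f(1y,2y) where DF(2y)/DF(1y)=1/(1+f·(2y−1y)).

step 1 [0.5y] bond c/2=7/200: DF=(201411/200000 − 7/200·(0))/(1+7/200) = 973/1000 ≈ 0.973000
step 2 [1y] zero: DF = P = 951/1000 ≈ 0.951000
step 3 [1.5y] swap r/2=55/2869: DF=(1 − 55/2869·(0.973000+0.951000))/(1+55/2869) = 189/200 ≈ 0.945000
step 4 [2y] zero: DF = P = 8953/10000 ≈ 0.895300
step 5 [2.5y] zero: DF = P = 1081/1250 ≈ 0.864800
step 6 [3y] zero: DF = P = 1657/2000 ≈ 0.828500
step 7 [3.5y] swap r/2=1101/31187: DF=(1 − 1101/31187·(0.973000+0.951000+0.945000+0.895300+0.864800+0.828500))/(1+1101/31187) = 3899/5000 ≈ 0.779800
step 8 [4y] zero: DF = P = 961/1250 ≈ 0.768800

1 1/2 973/1000
2 1 951/1000
3 3/2 189/200
4 2 8953/10000
5 5/2 1081/1250
6 3 1657/2000
7 7/2 3899/5000
8 4 961/1250
f(1y,2y) = ((951/1000)/(8953/10000) − 1)/(1) = 557/8953 ≈ 6.2214%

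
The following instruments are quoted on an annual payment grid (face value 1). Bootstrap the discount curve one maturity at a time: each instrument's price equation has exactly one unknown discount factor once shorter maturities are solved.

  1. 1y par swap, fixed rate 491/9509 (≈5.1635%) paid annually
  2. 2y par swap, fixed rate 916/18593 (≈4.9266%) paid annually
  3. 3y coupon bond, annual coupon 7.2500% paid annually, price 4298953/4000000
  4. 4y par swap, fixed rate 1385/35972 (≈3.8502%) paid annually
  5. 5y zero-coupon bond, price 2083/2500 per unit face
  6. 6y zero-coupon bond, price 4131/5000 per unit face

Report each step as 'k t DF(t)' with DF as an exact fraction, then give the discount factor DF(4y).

step 1 [1y] swap r/1=491/9509: DF=(1 − 491/9509·(0))/(1+491/9509) = 9509/10000 ≈ 0.950900
step 2 [2y] swap r/1=916/18593: DF=(1 − 916/18593·(0.950900))/(1+916/18593) = 2271/2500 ≈ 0.908400
step 3 [3y] bond c/1=29/400: DF=(4298953/4000000 − 29/400·(0.950900+0.908400))/(1+29/400) = 2191/2500 ≈ 0.876400
step 4 [4y] swap r/1=1385/35972: DF=(1 − 1385/35972·(0.950900+0.908400+0.876400))/(1+1385/35972) = 1723/2000 ≈ 0.861500
step 5 [5y] zero: DF = P = 2083/2500 ≈ 0.833200
step 6 [6y] zero: DF = P = 4131/5000 ≈ 0.826200

1 1 9509/10000
2 2 2271/2500
3 3 2191/2500
4 4 1723/2000
5 5 2083/2500
6 6 4131/5000
DF(4y) = 1723/2000 ≈ 0.861500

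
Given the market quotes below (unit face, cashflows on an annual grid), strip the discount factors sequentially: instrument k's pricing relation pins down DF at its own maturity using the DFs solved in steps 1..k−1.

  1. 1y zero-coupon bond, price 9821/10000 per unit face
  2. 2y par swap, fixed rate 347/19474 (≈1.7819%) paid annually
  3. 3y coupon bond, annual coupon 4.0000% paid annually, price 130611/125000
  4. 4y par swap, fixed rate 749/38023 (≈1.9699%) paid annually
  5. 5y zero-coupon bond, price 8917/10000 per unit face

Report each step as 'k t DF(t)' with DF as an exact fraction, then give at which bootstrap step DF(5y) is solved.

step 1 [1y] zero: DF = P = 9821/10000 ≈ 0.982100
step 2 [2y] swap r/1=347/19474: DF=(1 − 347/19474·(0.982100))/(1+347/19474) = 9653/10000 ≈ 0.965300
step 3 [3y] bond c/1=1/25: DF=(130611/125000 − 1/25·(0.982100+0.965300))/(1+1/25) = 4649/5000 ≈ 0.929800
step 4 [4y] swap r/1=749/38023: DF=(1 − 749/38023·(0.982100+0.965300+0.929800))/(1+749/38023) = 9251/10000 ≈ 0.925100
step 5 [5y] zero: DF = P = 8917/10000 ≈ 0.891700

1 1 9821/10000
2 2 9653/10000
3 3 4649/5000
4 4 9251/10000
5 5 8917/10000
DF(5y) is solved at step 5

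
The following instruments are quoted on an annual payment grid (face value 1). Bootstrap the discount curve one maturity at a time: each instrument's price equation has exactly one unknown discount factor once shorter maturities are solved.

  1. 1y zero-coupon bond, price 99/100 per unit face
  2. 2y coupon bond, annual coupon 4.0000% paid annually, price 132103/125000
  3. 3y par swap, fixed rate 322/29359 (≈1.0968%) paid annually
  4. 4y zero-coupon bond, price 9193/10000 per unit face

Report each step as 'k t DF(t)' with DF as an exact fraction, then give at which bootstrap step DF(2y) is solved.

1 1 99/100
2 2 9781/10000
3 3 4839/5000
4 4 9193/10000
DF(2y) is solved at step 2

step 1 [1y] zero: DF = P = 99/100 ≈ 0.990000
step 2 [2y] bond c/1=1/25: DF=(132103/125000 − 1/25·(0.990000))/(1+1/25) = 9781/10000 ≈ 0.978100
step 3 [3y] swap r/1=322/29359: DF=(1 − 322/29359·(0.990000+0.978100))/(1+322/29359) = 4839/5000 ≈ 0.967800
step 4 [4y] zero: DF = P = 9193/10000 ≈ 0.919300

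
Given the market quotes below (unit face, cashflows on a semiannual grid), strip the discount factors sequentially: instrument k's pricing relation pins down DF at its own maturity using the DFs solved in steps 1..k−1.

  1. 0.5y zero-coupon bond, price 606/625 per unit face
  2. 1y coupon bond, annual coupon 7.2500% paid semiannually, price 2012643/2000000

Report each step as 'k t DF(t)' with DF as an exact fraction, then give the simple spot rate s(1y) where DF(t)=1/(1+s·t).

step 1 [0.5y] zero: DF = P = 606/625 ≈ 0.969600
step 2 [1y] bond c/2=29/800: DF=(2012643/2000000 − 29/800·(0.969600))/(1+29/800) = 2343/2500 ≈ 0.937200

1 1/2 606/625
2 1 2343/2500
s(1y) = (1/(2343/2500) − 1)/(1) = 157/2343 ≈ 6.7008%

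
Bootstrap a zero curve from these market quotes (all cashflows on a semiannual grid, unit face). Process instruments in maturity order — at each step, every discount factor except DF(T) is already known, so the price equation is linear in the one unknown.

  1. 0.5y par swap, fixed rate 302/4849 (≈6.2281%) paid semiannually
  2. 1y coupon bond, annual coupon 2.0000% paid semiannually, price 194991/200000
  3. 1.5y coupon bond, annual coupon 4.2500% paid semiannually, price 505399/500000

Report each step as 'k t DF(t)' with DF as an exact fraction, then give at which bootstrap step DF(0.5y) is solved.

1 1/2 4849/5000
2 1 9557/10000
3 3/2 9497/10000
DF(0.5y) is solved at step 1

step 1 [0.5y] swap r/2=151/4849: DF=(1 − 151/4849·(0))/(1+151/4849) = 4849/5000 ≈ 0.969800
step 2 [1y] bond c/2=1/100: DF=(194991/200000 − 1/100·(0.969800))/(1+1/100) = 9557/10000 ≈ 0.955700
step 3 [1.5y] bond c/2=17/800: DF=(505399/500000 − 17/800·(0.969800+0.955700))/(1+17/800) = 9497/10000 ≈ 0.949700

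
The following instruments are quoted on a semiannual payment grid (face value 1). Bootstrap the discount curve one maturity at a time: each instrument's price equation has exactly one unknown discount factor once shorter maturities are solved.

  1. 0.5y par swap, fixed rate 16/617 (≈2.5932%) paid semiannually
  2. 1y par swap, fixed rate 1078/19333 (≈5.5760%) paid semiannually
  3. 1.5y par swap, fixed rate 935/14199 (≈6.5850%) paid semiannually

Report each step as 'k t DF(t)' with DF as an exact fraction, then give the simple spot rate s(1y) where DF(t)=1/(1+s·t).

step 1 [0.5y] swap r/2=8/617: DF=(1 − 8/617·(0))/(1+8/617) = 617/625 ≈ 0.987200
step 2 [1y] swap r/2=539/19333: DF=(1 − 539/19333·(0.987200))/(1+539/19333) = 9461/10000 ≈ 0.946100
step 3 [1.5y] swap r/2=935/28398: DF=(1 − 935/28398·(0.987200+0.946100))/(1+935/28398) = 1813/2000 ≈ 0.906500

1 1/2 617/625
2 1 9461/10000
3 3/2 1813/2000
s(1y) = (1/(9461/10000) − 1)/(1) = 539/9461 ≈ 5.6971%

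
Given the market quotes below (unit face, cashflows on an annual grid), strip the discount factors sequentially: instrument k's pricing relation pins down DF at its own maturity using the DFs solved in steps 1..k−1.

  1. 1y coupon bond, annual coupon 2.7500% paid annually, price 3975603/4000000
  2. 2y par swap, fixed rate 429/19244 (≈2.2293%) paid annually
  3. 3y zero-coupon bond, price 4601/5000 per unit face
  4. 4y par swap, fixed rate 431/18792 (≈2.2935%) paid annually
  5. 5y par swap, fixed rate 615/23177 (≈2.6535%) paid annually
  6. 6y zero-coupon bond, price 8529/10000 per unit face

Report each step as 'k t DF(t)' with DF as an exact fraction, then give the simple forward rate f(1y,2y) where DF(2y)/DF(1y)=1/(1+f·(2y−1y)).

1 1 9673/10000
2 2 9571/10000
3 3 4601/5000
4 4 4569/5000
5 5 877/1000
6 6 8529/10000
f(1y,2y) = ((9673/10000)/(9571/10000) − 1)/(1) = 6/563 ≈ 1.0657%

step 1 [1y] bond c/1=11/400: DF=(3975603/4000000 − 11/400·(0))/(1+11/400) = 9673/10000 ≈ 0.967300
step 2 [2y] swap r/1=429/19244: DF=(1 − 429/19244·(0.967300))/(1+429/19244) = 9571/10000 ≈ 0.957100
step 3 [3y] zero: DF = P = 4601/5000 ≈ 0.920200
step 4 [4y] swap r/1=431/18792: DF=(1 − 431/18792·(0.967300+0.957100+0.920200))/(1+431/18792) = 4569/5000 ≈ 0.913800
step 5 [5y] swap r/1=615/23177: DF=(1 − 615/23177·(0.967300+0.957100+0.920200+0.913800))/(1+615/23177) = 877/1000 ≈ 0.877000
step 6 [6y] zero: DF = P = 8529/10000 ≈ 0.852900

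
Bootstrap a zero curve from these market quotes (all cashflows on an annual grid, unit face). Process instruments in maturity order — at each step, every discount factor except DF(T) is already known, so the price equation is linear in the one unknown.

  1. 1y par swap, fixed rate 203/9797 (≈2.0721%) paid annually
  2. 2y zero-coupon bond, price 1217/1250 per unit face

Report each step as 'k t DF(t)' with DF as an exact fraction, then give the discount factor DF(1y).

1 1 9797/10000
2 2 1217/1250
DF(1y) = 9797/10000 ≈ 0.979700

step 1 [1y] swap r/1=203/9797: DF=(1 − 203/9797·(0))/(1+203/9797) = 9797/10000 ≈ 0.979700
step 2 [2y] zero: DF = P = 1217/1250 ≈ 0.973600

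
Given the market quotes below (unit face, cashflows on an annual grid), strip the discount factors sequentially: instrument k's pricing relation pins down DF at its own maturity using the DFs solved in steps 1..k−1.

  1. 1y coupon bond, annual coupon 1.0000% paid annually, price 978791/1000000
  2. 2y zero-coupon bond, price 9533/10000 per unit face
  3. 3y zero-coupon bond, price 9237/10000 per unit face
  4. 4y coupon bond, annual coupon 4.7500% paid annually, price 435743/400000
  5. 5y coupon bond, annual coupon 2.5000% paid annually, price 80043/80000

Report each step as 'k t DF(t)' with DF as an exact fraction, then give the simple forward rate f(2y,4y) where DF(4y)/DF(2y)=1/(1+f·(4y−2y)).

1 1 9691/10000
2 2 9533/10000
3 3 9237/10000
4 4 9109/10000
5 5 1769/2000
f(2y,4y) = ((9533/10000)/(9109/10000) − 1)/(2) = 212/9109 ≈ 2.3274%

step 1 [1y] bond c/1=1/100: DF=(978791/1000000 − 1/100·(0))/(1+1/100) = 9691/10000 ≈ 0.969100
step 2 [2y] zero: DF = P = 9533/10000 ≈ 0.953300
step 3 [3y] zero: DF = P = 9237/10000 ≈ 0.923700
step 4 [4y] bond c/1=19/400: DF=(435743/400000 − 19/400·(0.969100+0.953300+0.923700))/(1+19/400) = 9109/10000 ≈ 0.910900
step 5 [5y] bond c/1=1/40: DF=(80043/80000 − 1/40·(0.969100+0.953300+0.923700+0.910900))/(1+1/40) = 1769/2000 ≈ 0.884500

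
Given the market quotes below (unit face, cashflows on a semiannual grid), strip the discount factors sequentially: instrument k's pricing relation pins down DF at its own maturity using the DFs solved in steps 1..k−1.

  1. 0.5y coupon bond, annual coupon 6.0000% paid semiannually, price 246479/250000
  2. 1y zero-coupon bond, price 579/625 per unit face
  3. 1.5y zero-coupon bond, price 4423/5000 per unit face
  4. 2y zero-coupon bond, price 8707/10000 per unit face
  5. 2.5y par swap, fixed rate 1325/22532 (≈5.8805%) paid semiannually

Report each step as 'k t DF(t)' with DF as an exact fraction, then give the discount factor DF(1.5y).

1 1/2 2393/2500
2 1 579/625
3 3/2 4423/5000
4 2 8707/10000
5 5/2 347/400
DF(1.5y) = 4423/5000 ≈ 0.884600

step 1 [0.5y] bond c/2=3/100: DF=(246479/250000 − 3/100·(0))/(1+3/100) = 2393/2500 ≈ 0.957200
step 2 [1y] zero: DF = P = 579/625 ≈ 0.926400
step 3 [1.5y] zero: DF = P = 4423/5000 ≈ 0.884600
step 4 [2y] zero: DF = P = 8707/10000 ≈ 0.870700
step 5 [2.5y] swap r/2=1325/45064: DF=(1 − 1325/45064·(0.957200+0.926400+0.884600+0.870700))/(1+1325/45064) = 347/400 ≈ 0.867500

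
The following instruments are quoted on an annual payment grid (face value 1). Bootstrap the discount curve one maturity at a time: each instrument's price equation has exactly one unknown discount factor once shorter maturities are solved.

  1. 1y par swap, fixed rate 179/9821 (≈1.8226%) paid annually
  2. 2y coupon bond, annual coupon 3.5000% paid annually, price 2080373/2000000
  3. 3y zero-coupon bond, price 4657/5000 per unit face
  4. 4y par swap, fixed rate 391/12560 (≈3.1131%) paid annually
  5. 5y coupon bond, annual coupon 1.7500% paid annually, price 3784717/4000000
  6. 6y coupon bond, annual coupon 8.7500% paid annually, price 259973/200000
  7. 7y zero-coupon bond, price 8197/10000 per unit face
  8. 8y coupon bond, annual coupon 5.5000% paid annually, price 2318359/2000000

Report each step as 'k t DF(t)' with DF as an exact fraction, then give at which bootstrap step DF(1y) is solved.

step 1 [1y] swap r/1=179/9821: DF=(1 − 179/9821·(0))/(1+179/9821) = 9821/10000 ≈ 0.982100
step 2 [2y] bond c/1=7/200: DF=(2080373/2000000 − 7/200·(0.982100))/(1+7/200) = 4859/5000 ≈ 0.971800
step 3 [3y] zero: DF = P = 4657/5000 ≈ 0.931400
step 4 [4y] swap r/1=391/12560: DF=(1 − 391/12560·(0.982100+0.971800+0.931400))/(1+391/12560) = 8827/10000 ≈ 0.882700
step 5 [5y] bond c/1=7/400: DF=(3784717/4000000 − 7/400·(0.982100+0.971800+0.931400+0.882700))/(1+7/400) = 8651/10000 ≈ 0.865100
step 6 [6y] bond c/1=7/80: DF=(259973/200000 − 7/80·(0.982100+0.971800+0.931400+0.882700+0.865100))/(1+7/80) = 329/400 ≈ 0.822500
step 7 [7y] zero: DF = P = 8197/10000 ≈ 0.819700
step 8 [8y] bond c/1=11/200: DF=(2318359/2000000 − 11/200·(0.982100+0.971800+0.931400+0.882700+0.865100+0.822500+0.819700))/(1+11/200) = 1929/2500 ≈ 0.771600

1 1 9821/10000
2 2 4859/5000
3 3 4657/5000
4 4 8827/10000
5 5 8651/10000
6 6 329/400
7 7 8197/10000
8 8 1929/2500
DF(1y) is solved at step 1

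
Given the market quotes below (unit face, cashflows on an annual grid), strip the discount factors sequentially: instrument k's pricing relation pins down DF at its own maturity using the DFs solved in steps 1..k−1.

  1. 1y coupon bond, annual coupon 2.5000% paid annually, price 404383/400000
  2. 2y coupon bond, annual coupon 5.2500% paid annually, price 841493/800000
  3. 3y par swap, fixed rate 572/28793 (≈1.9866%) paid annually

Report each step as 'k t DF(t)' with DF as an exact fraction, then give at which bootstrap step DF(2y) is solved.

step 1 [1y] bond c/1=1/40: DF=(404383/400000 − 1/40·(0))/(1+1/40) = 9863/10000 ≈ 0.986300
step 2 [2y] bond c/1=21/400: DF=(841493/800000 − 21/400·(0.986300))/(1+21/400) = 4751/5000 ≈ 0.950200
step 3 [3y] swap r/1=572/28793: DF=(1 − 572/28793·(0.986300+0.950200))/(1+572/28793) = 2357/2500 ≈ 0.942800

1 1 9863/10000
2 2 4751/5000
3 3 2357/2500
DF(2y) is solved at step 2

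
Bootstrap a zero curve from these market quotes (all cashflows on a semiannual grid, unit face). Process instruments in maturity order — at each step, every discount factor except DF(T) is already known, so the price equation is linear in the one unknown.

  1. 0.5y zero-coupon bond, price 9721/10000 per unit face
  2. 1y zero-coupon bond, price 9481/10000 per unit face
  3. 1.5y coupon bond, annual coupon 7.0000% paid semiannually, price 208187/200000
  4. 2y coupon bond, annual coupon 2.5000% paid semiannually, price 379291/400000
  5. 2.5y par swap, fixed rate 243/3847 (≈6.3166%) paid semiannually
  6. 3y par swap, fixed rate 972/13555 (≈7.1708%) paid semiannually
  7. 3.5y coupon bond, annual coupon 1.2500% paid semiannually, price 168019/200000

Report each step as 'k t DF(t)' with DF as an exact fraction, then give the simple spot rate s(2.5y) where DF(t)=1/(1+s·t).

step 1 [0.5y] zero: DF = P = 9721/10000 ≈ 0.972100
step 2 [1y] zero: DF = P = 9481/10000 ≈ 0.948100
step 3 [1.5y] bond c/2=7/200: DF=(208187/200000 − 7/200·(0.972100+0.948100))/(1+7/200) = 588/625 ≈ 0.940800
step 4 [2y] bond c/2=1/80: DF=(379291/400000 − 1/80·(0.972100+0.948100+0.940800))/(1+1/80) = 2253/2500 ≈ 0.901200
step 5 [2.5y] swap r/2=243/7694: DF=(1 − 243/7694·(0.972100+0.948100+0.940800+0.901200))/(1+243/7694) = 4271/5000 ≈ 0.854200
step 6 [3y] swap r/2=486/13555: DF=(1 − 486/13555·(0.972100+0.948100+0.940800+0.901200+0.854200))/(1+486/13555) = 1007/1250 ≈ 0.805600
step 7 [3.5y] bond c/2=1/160: DF=(168019/200000 − 1/160·(0.972100+0.948100+0.940800+0.901200+0.854200+0.805600))/(1+1/160) = 2003/2500 ≈ 0.801200

1 1/2 9721/10000
2 1 9481/10000
3 3/2 588/625
4 2 2253/2500
5 5/2 4271/5000
6 3 1007/1250
7 7/2 2003/2500
s(2.5y) = (1/(4271/5000) − 1)/(5/2) = 1458/21355 ≈ 6.8274%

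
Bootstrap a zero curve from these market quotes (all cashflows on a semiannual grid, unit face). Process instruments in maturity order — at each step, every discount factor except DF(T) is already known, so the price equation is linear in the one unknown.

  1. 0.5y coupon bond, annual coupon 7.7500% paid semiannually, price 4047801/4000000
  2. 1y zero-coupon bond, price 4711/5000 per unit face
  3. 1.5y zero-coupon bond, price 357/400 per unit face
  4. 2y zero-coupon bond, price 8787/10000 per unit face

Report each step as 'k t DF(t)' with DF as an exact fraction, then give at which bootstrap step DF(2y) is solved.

step 1 [0.5y] bond c/2=31/800: DF=(4047801/4000000 − 31/800·(0))/(1+31/800) = 4871/5000 ≈ 0.974200
step 2 [1y] zero: DF = P = 4711/5000 ≈ 0.942200
step 3 [1.5y] zero: DF = P = 357/400 ≈ 0.892500
step 4 [2y] zero: DF = P = 8787/10000 ≈ 0.878700

1 1/2 4871/5000
2 1 4711/5000
3 3/2 357/400
4 2 8787/10000
DF(2y) is solved at step 4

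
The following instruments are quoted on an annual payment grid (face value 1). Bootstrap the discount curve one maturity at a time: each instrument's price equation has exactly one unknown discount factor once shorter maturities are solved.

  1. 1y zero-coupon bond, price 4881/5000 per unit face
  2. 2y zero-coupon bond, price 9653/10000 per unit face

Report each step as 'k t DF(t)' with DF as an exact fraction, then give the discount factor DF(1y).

1 1 4881/5000
2 2 9653/10000
DF(1y) = 4881/5000 ≈ 0.976200

step 1 [1y] zero: DF = P = 4881/5000 ≈ 0.976200
step 2 [2y] zero: DF = P = 9653/10000 ≈ 0.965300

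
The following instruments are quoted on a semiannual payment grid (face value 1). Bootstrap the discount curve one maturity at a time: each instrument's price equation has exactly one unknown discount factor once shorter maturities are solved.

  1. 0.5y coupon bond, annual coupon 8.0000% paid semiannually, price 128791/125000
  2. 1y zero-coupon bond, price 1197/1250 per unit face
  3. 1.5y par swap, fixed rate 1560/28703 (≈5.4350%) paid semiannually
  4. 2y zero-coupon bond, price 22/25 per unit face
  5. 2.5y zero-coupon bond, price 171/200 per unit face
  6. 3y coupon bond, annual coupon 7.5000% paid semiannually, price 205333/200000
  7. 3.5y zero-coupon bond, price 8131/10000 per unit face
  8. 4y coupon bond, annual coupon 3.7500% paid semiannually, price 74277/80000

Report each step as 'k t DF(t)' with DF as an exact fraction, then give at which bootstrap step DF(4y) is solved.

step 1 [0.5y] bond c/2=1/25: DF=(128791/125000 − 1/25·(0))/(1+1/25) = 9907/10000 ≈ 0.990700
step 2 [1y] zero: DF = P = 1197/1250 ≈ 0.957600
step 3 [1.5y] swap r/2=780/28703: DF=(1 − 780/28703·(0.990700+0.957600))/(1+780/28703) = 461/500 ≈ 0.922000
step 4 [2y] zero: DF = P = 22/25 ≈ 0.880000
step 5 [2.5y] zero: DF = P = 171/200 ≈ 0.855000
step 6 [3y] bond c/2=3/80: DF=(205333/200000 − 3/80·(0.990700+0.957600+0.922000+0.880000+0.855000))/(1+3/80) = 8231/10000 ≈ 0.823100
step 7 [3.5y] zero: DF = P = 8131/10000 ≈ 0.813100
step 8 [4y] bond c/2=3/160: DF=(74277/80000 − 3/160·(0.990700+0.957600+0.922000+0.880000+0.855000+0.823100+0.813100))/(1+3/160) = 1593/2000 ≈ 0.796500

1 1/2 9907/10000
2 1 1197/1250
3 3/2 461/500
4 2 22/25
5 5/2 171/200
6 3 8231/10000
7 7/2 8131/10000
8 4 1593/2000
DF(4y) is solved at step 8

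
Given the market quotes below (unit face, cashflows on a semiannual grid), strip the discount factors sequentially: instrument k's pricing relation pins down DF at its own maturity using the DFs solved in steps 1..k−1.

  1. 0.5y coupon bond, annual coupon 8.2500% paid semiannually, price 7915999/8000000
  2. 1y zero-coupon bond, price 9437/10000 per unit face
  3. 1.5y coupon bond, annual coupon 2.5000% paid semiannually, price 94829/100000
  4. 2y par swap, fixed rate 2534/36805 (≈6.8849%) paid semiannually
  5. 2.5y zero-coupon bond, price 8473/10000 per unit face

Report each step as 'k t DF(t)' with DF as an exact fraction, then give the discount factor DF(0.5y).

1 1/2 9503/10000
2 1 9437/10000
3 3/2 2283/2500
4 2 8733/10000
5 5/2 8473/10000
DF(0.5y) = 9503/10000 ≈ 0.950300

step 1 [0.5y] bond c/2=33/800: DF=(7915999/8000000 − 33/800·(0))/(1+33/800) = 9503/10000 ≈ 0.950300
step 2 [1y] zero: DF = P = 9437/10000 ≈ 0.943700
step 3 [1.5y] bond c/2=1/80: DF=(94829/100000 − 1/80·(0.950300+0.943700))/(1+1/80) = 2283/2500 ≈ 0.913200
step 4 [2y] swap r/2=1267/36805: DF=(1 − 1267/36805·(0.950300+0.943700+0.913200))/(1+1267/36805) = 8733/10000 ≈ 0.873300
step 5 [2.5y] zero: DF = P = 8473/10000 ≈ 0.847300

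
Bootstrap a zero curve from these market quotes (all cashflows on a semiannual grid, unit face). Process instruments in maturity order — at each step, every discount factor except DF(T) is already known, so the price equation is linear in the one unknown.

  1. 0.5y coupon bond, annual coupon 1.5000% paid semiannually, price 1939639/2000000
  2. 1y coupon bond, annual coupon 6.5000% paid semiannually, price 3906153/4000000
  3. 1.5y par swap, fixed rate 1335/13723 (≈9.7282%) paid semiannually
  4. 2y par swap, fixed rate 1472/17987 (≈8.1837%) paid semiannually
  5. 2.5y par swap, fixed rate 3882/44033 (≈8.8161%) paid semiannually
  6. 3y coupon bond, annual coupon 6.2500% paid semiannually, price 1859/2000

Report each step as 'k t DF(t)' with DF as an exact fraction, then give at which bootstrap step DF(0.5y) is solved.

1 1/2 4813/5000
2 1 1831/2000
3 3/2 1733/2000
4 2 533/625
5 5/2 8059/10000
6 3 7679/10000
DF(0.5y) is solved at step 1

step 1 [0.5y] bond c/2=3/400: DF=(1939639/2000000 − 3/400·(0))/(1+3/400) = 4813/5000 ≈ 0.962600
step 2 [1y] bond c/2=13/400: DF=(3906153/4000000 − 13/400·(0.962600))/(1+13/400) = 1831/2000 ≈ 0.915500
step 3 [1.5y] swap r/2=1335/27446: DF=(1 − 1335/27446·(0.962600+0.915500))/(1+1335/27446) = 1733/2000 ≈ 0.866500
step 4 [2y] swap r/2=736/17987: DF=(1 − 736/17987·(0.962600+0.915500+0.866500))/(1+736/17987) = 533/625 ≈ 0.852800
step 5 [2.5y] swap r/2=1941/44033: DF=(1 − 1941/44033·(0.962600+0.915500+0.866500+0.852800))/(1+1941/44033) = 8059/10000 ≈ 0.805900
step 6 [3y] bond c/2=1/32: DF=(1859/2000 − 1/32·(0.962600+0.915500+0.866500+0.852800+0.805900))/(1+1/32) = 7679/10000 ≈ 0.767900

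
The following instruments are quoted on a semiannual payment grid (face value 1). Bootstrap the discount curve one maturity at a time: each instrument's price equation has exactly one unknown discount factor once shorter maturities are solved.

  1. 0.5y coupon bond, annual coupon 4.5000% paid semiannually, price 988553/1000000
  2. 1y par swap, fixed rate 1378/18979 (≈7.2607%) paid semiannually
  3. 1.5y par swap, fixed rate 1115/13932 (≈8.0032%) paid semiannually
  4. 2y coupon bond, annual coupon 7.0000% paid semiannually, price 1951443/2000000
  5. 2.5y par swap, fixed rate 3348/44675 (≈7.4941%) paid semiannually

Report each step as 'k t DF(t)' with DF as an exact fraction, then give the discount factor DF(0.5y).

step 1 [0.5y] bond c/2=9/400: DF=(988553/1000000 − 9/400·(0))/(1+9/400) = 2417/2500 ≈ 0.966800
step 2 [1y] swap r/2=689/18979: DF=(1 − 689/18979·(0.966800))/(1+689/18979) = 9311/10000 ≈ 0.931100
step 3 [1.5y] swap r/2=1115/27864: DF=(1 − 1115/27864·(0.966800+0.931100))/(1+1115/27864) = 1777/2000 ≈ 0.888500
step 4 [2y] bond c/2=7/200: DF=(1951443/2000000 − 7/200·(0.966800+0.931100+0.888500))/(1+7/200) = 1697/2000 ≈ 0.848500
step 5 [2.5y] swap r/2=1674/44675: DF=(1 − 1674/44675·(0.966800+0.931100+0.888500+0.848500))/(1+1674/44675) = 4163/5000 ≈ 0.832600

1 1/2 2417/2500
2 1 9311/10000
3 3/2 1777/2000
4 2 1697/2000
5 5/2 4163/5000
DF(0.5y) = 2417/2500 ≈ 0.966800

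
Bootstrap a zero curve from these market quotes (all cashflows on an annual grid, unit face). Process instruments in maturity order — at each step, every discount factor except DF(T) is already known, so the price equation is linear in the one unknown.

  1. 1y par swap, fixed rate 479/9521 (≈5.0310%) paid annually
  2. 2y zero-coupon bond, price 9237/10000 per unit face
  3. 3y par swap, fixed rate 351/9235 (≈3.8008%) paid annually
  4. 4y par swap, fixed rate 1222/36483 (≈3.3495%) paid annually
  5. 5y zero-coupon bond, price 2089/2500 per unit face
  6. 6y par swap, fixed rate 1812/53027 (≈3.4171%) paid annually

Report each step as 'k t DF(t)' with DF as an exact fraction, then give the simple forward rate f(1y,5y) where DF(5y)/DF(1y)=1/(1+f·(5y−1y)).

1 1 9521/10000
2 2 9237/10000
3 3 8947/10000
4 4 4389/5000
5 5 2089/2500
6 6 2047/2500
f(1y,5y) = ((9521/10000)/(2089/2500) − 1)/(4) = 1165/33424 ≈ 3.4855%

step 1 [1y] swap r/1=479/9521: DF=(1 − 479/9521·(0))/(1+479/9521) = 9521/10000 ≈ 0.952100
step 2 [2y] zero: DF = P = 9237/10000 ≈ 0.923700
step 3 [3y] swap r/1=351/9235: DF=(1 − 351/9235·(0.952100+0.923700))/(1+351/9235) = 8947/10000 ≈ 0.894700
step 4 [4y] swap r/1=1222/36483: DF=(1 − 1222/36483·(0.952100+0.923700+0.894700))/(1+1222/36483) = 4389/5000 ≈ 0.877800
step 5 [5y] zero: DF = P = 2089/2500 ≈ 0.835600
step 6 [6y] swap r/1=1812/53027: DF=(1 − 1812/53027·(0.952100+0.923700+0.894700+0.877800+0.835600))/(1+1812/53027) = 2047/2500 ≈ 0.818800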